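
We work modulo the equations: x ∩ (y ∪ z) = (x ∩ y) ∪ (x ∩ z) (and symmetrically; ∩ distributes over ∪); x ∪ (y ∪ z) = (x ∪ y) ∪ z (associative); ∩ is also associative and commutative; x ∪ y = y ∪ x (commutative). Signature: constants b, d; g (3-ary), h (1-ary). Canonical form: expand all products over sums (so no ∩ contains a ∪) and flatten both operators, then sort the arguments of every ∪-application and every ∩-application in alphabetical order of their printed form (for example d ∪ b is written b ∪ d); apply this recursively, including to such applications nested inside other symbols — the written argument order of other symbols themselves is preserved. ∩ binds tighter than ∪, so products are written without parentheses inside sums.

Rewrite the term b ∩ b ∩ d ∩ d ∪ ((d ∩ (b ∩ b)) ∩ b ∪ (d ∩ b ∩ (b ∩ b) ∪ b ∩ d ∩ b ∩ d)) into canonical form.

Answer: b ∩ b ∩ b ∩ d ∪ b ∩ b ∩ b ∩ d ∪ b ∩ b ∩ d ∩ d ∪ b ∩ b ∩ d ∩ d

Derivation:
Merge nested applications:  b ∩ b ∩ d ∩ d ∪ b ∩ b ∩ b ∩ d ∪ b ∩ b ∩ b ∩ d ∪ b ∩ b ∩ d ∩ d
Sort arguments:  b ∩ b ∩ b ∩ d ∪ b ∩ b ∩ b ∩ d ∪ b ∩ b ∩ d ∩ d ∪ b ∩ b ∩ d ∩ d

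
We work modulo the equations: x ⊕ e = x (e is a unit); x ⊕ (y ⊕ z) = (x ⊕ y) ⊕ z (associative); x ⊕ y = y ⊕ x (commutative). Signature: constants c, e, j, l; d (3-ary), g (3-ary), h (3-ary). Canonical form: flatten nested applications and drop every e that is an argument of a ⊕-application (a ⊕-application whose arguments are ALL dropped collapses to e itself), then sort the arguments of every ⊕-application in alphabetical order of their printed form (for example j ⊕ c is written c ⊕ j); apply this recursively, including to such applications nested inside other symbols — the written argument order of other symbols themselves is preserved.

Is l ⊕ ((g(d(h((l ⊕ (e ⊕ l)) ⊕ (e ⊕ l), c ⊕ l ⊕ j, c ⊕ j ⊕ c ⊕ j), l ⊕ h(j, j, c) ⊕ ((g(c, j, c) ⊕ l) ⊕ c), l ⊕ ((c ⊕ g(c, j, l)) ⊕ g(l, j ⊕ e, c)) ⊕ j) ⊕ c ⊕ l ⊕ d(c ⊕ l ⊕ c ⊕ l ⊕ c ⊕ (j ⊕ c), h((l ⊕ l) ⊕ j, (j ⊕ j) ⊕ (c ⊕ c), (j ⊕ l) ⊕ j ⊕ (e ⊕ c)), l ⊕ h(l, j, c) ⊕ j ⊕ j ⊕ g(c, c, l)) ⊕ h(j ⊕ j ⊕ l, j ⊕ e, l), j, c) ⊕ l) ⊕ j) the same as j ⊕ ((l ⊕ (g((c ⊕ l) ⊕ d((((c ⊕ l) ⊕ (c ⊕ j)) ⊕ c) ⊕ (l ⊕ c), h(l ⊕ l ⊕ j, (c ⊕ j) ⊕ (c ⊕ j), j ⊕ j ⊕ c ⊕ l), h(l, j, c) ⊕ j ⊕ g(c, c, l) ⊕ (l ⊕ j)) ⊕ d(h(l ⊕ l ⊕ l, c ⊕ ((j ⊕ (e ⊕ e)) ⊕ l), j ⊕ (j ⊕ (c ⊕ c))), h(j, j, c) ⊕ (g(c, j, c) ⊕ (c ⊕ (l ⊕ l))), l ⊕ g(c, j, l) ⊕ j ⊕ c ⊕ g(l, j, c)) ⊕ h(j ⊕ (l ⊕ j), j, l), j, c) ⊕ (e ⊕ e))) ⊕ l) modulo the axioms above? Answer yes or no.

Left:  l ⊕ ((g(d(h((l ⊕ (e ⊕ l)) ⊕ (e ⊕ l), c ⊕ l ⊕ j, c ⊕ j ⊕ c ⊕ j), l ⊕ h(j, j, c) ⊕ ((g(c, j, c) ⊕ l) ⊕ c), l ⊕ ((c ⊕ g(c, j, l)) ⊕ g(l, j ⊕ e, c)) ⊕ j) ⊕ c ⊕ l ⊕ d(c ⊕ l ⊕ c ⊕ l ⊕ c ⊕ (j ⊕ c), h((l ⊕ l) ⊕ j, (j ⊕ j) ⊕ (c ⊕ c), (j ⊕ l) ⊕ j ⊕ (e ⊕ c)), l ⊕ h(l, j, c) ⊕ j ⊕ j ⊕ g(c, c, l)) ⊕ h(j ⊕ j ⊕ l, j ⊕ e, l), j, c) ⊕ l) ⊕ j)
  Un-nest:  l ⊕ g(d(h((l ⊕ (e ⊕ l)) ⊕ (e ⊕ l), c ⊕ l ⊕ j, c ⊕ j ⊕ c ⊕ j), l ⊕ h(j, j, c) ⊕ ((g(c, j, c) ⊕ l) ⊕ c), l ⊕ ((c ⊕ g(c, j, l)) ⊕ g(l, j ⊕ e, c)) ⊕ j) ⊕ c ⊕ l ⊕ d(c ⊕ l ⊕ c ⊕ l ⊕ c ⊕ (j ⊕ c), h((l ⊕ l) ⊕ j, (j ⊕ j) ⊕ (c ⊕ c), (j ⊕ l) ⊕ j ⊕ (e ⊕ c)), l ⊕ h(l, j, c) ⊕ j ⊕ j ⊕ g(c, c, l)) ⊕ h(j ⊕ j ⊕ l, j ⊕ e, l), j, c) ⊕ l ⊕ j
  Inside:  g(d(h((l ⊕ (e ⊕ l)) ⊕ (e ⊕ l), c ⊕ l ⊕ j, c ⊕ j ⊕ c ⊕ j), l ⊕ h(j, j, c) ⊕ ((g(c, j, c) ⊕ l) ⊕ c), l ⊕ ((c ⊕ g(c, j, l)) ⊕ g(l, j ⊕ e, c)) ⊕ j) ⊕ c ⊕ l ⊕ d(c ⊕ l ⊕ c ⊕ l ⊕ c ⊕ (j ⊕ c), h((l ⊕ l) ⊕ j, (j ⊕ j) ⊕ (c ⊕ c), (j ⊕ l) ⊕ j ⊕ (e ⊕ c)), l ⊕ h(l, j, c) ⊕ j ⊕ j ⊕ g(c, c, l)) ⊕ h(j ⊕ j ⊕ l, j ⊕ e, l), j, c)  →  g(c ⊕ d(c ⊕ c ⊕ c ⊕ c ⊕ j ⊕ l ⊕ l, h(j ⊕ l ⊕ l, c ⊕ c ⊕ j ⊕ j, c ⊕ j ⊕ j ⊕ l), g(c, c, l) ⊕ h(l, j, c) ⊕ j ⊕ j ⊕ l) ⊕ d(h(l ⊕ l ⊕ l, c ⊕ j ⊕ l, c ⊕ c ⊕ j ⊕ j), c ⊕ g(c, j, c) ⊕ h(j, j, c) ⊕ l ⊕ l, c ⊕ g(c, j, l) ⊕ g(l, j, c) ⊕ j ⊕ l) ⊕ h(j ⊕ j ⊕ l, j, l) ⊕ l, j, c)
  Sort arguments:  g(c ⊕ d(c ⊕ c ⊕ c ⊕ c ⊕ j ⊕ l ⊕ l, h(j ⊕ l ⊕ l, c ⊕ c ⊕ j ⊕ j, c ⊕ j ⊕ j ⊕ l), g(c, c, l) ⊕ h(l, j, c) ⊕ j ⊕ j ⊕ l) ⊕ d(h(l ⊕ l ⊕ l, c ⊕ j ⊕ l, c ⊕ c ⊕ j ⊕ j), c ⊕ g(c, j, c) ⊕ h(j, j, c) ⊕ l ⊕ l, c ⊕ g(c, j, l) ⊕ g(l, j, c) ⊕ j ⊕ l) ⊕ h(j ⊕ j ⊕ l, j, l) ⊕ l, j, c) ⊕ j ⊕ l ⊕ l
Right:  j ⊕ ((l ⊕ (g((c ⊕ l) ⊕ d((((c ⊕ l) ⊕ (c ⊕ j)) ⊕ c) ⊕ (l ⊕ c), h(l ⊕ l ⊕ j, (c ⊕ j) ⊕ (c ⊕ j), j ⊕ j ⊕ c ⊕ l), h(l, j, c) ⊕ j ⊕ g(c, c, l) ⊕ (l ⊕ j)) ⊕ d(h(l ⊕ l ⊕ l, c ⊕ ((j ⊕ (e ⊕ e)) ⊕ l), j ⊕ (j ⊕ (c ⊕ c))), h(j, j, c) ⊕ (g(c, j, c) ⊕ (c ⊕ (l ⊕ l))), l ⊕ g(c, j, l) ⊕ j ⊕ c ⊕ g(l, j, c)) ⊕ h(j ⊕ (l ⊕ j), j, l), j, c) ⊕ (e ⊕ e))) ⊕ l)
  Un-nest:  j ⊕ l ⊕ g((c ⊕ l) ⊕ d((((c ⊕ l) ⊕ (c ⊕ j)) ⊕ c) ⊕ (l ⊕ c), h(l ⊕ l ⊕ j, (c ⊕ j) ⊕ (c ⊕ j), j ⊕ j ⊕ c ⊕ l), h(l, j, c) ⊕ j ⊕ g(c, c, l) ⊕ (l ⊕ j)) ⊕ d(h(l ⊕ l ⊕ l, c ⊕ ((j ⊕ (e ⊕ e)) ⊕ l), j ⊕ (j ⊕ (c ⊕ c))), h(j, j, c) ⊕ (g(c, j, c) ⊕ (c ⊕ (l ⊕ l))), l ⊕ g(c, j, l) ⊕ j ⊕ c ⊕ g(l, j, c)) ⊕ h(j ⊕ (l ⊕ j), j, l), j, c) ⊕ e ⊕ e ⊕ l
  Inside:  g((c ⊕ l) ⊕ d((((c ⊕ l) ⊕ (c ⊕ j)) ⊕ c) ⊕ (l ⊕ c), h(l ⊕ l ⊕ j, (c ⊕ j) ⊕ (c ⊕ j), j ⊕ j ⊕ c ⊕ l), h(l, j, c) ⊕ j ⊕ g(c, c, l) ⊕ (l ⊕ j)) ⊕ d(h(l ⊕ l ⊕ l, c ⊕ ((j ⊕ (e ⊕ e)) ⊕ l), j ⊕ (j ⊕ (c ⊕ c))), h(j, j, c) ⊕ (g(c, j, c) ⊕ (c ⊕ (l ⊕ l))), l ⊕ g(c, j, l) ⊕ j ⊕ c ⊕ g(l, j, c)) ⊕ h(j ⊕ (l ⊕ j), j, l), j, c)  →  g(c ⊕ d(c ⊕ c ⊕ c ⊕ c ⊕ j ⊕ l ⊕ l, h(j ⊕ l ⊕ l, c ⊕ c ⊕ j ⊕ j, c ⊕ j ⊕ j ⊕ l), g(c, c, l) ⊕ h(l, j, c) ⊕ j ⊕ j ⊕ l) ⊕ d(h(l ⊕ l ⊕ l, c ⊕ j ⊕ l, c ⊕ c ⊕ j ⊕ j), c ⊕ g(c, j, c) ⊕ h(j, j, c) ⊕ l ⊕ l, c ⊕ g(c, j, l) ⊕ g(l, j, c) ⊕ j ⊕ l) ⊕ h(j ⊕ j ⊕ l, j, l) ⊕ l, j, c)
  Unit:  drop e (×2)
  Order the arguments:  g(c ⊕ d(c ⊕ c ⊕ c ⊕ c ⊕ j ⊕ l ⊕ l, h(j ⊕ l ⊕ l, c ⊕ c ⊕ j ⊕ j, c ⊕ j ⊕ j ⊕ l), g(c, c, l) ⊕ h(l, j, c) ⊕ j ⊕ j ⊕ l) ⊕ d(h(l ⊕ l ⊕ l, c ⊕ j ⊕ l, c ⊕ c ⊕ j ⊕ j), c ⊕ g(c, j, c) ⊕ h(j, j, c) ⊕ l ⊕ l, c ⊕ g(c, j, l) ⊕ g(l, j, c) ⊕ j ⊕ l) ⊕ h(j ⊕ j ⊕ l, j, l) ⊕ l, j, c) ⊕ j ⊕ l ⊕ l

Answer: yes — both canonical forms are g(c ⊕ d(c ⊕ c ⊕ c ⊕ c ⊕ j ⊕ l ⊕ l, h(j ⊕ l ⊕ l, c ⊕ c ⊕ j ⊕ j, c ⊕ j ⊕ j ⊕ l), g(c, c, l) ⊕ h(l, j, c) ⊕ j ⊕ j ⊕ l) ⊕ d(h(l ⊕ l ⊕ l, c ⊕ j ⊕ l, c ⊕ c ⊕ j ⊕ j), c ⊕ g(c, j, c) ⊕ h(j, j, c) ⊕ l ⊕ l, c ⊕ g(c, j, l) ⊕ g(l, j, c) ⊕ j ⊕ l) ⊕ h(j ⊕ j ⊕ l, j, l) ⊕ l, j, c) ⊕ j ⊕ l ⊕ l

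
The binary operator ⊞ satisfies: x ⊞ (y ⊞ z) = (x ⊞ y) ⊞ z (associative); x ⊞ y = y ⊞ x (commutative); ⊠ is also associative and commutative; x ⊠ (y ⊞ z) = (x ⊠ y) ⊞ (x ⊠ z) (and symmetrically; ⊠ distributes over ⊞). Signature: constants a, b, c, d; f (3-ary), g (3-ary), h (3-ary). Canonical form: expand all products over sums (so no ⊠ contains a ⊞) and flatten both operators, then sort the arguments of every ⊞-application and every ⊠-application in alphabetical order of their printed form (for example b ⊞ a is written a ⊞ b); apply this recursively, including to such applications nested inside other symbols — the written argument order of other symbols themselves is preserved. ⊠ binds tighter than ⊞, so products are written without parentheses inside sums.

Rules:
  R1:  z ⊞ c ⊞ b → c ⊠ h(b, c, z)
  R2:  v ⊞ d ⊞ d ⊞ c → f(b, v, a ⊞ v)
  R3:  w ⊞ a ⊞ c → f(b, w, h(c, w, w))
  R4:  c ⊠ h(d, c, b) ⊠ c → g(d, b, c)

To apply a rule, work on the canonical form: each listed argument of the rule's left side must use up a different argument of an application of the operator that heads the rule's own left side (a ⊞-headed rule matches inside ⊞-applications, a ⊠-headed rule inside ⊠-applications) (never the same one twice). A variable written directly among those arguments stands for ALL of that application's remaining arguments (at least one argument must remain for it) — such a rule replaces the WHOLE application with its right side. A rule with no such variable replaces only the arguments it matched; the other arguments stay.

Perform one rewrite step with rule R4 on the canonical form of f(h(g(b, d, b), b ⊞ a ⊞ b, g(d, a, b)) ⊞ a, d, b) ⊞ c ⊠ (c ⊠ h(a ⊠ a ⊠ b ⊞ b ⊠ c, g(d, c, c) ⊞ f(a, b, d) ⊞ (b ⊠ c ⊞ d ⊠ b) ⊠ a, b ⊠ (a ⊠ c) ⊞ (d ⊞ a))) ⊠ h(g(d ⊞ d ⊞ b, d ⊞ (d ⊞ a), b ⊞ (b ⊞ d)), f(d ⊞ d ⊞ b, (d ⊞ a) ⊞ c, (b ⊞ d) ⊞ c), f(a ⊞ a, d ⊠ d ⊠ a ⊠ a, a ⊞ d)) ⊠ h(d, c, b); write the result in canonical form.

Canonical form:  c ⊠ c ⊠ h(a ⊠ a ⊠ b ⊞ b ⊠ c, a ⊠ b ⊠ c ⊞ a ⊠ b ⊠ d ⊞ f(a, b, d) ⊞ g(d, c, c), a ⊞ a ⊠ b ⊠ c ⊞ d) ⊠ h(d, c, b) ⊠ h(g(b ⊞ d ⊞ d, a ⊞ d ⊞ d, b ⊞ b ⊞ d), f(b ⊞ d ⊞ d, a ⊞ c ⊞ d, b ⊞ c ⊞ d), f(a ⊞ a, a ⊠ a ⊠ d ⊠ d, a ⊞ d)) ⊞ f(a ⊞ h(g(b, d, b), a ⊞ b ⊞ b, g(d, a, b)), d, b)
R4 matches:  uses c, c, h(d, c, b)
New term:  f(a ⊞ h(g(b, d, b), a ⊞ b ⊞ b, g(d, a, b)), d, b) ⊞ g(d, b, c) ⊠ h(a ⊠ a ⊠ b ⊞ b ⊠ c, a ⊠ b ⊠ c ⊞ a ⊠ b ⊠ d ⊞ f(a, b, d) ⊞ g(d, c, c), a ⊞ a ⊠ b ⊠ c ⊞ d) ⊠ h(g(b ⊞ d ⊞ d, a ⊞ d ⊞ d, b ⊞ b ⊞ d), f(b ⊞ d ⊞ d, a ⊞ c ⊞ d, b ⊞ c ⊞ d), f(a ⊞ a, a ⊠ a ⊠ d ⊠ d, a ⊞ d))

Answer: f(a ⊞ h(g(b, d, b), a ⊞ b ⊞ b, g(d, a, b)), d, b) ⊞ g(d, b, c) ⊠ h(a ⊠ a ⊠ b ⊞ b ⊠ c, a ⊠ b ⊠ c ⊞ a ⊠ b ⊠ d ⊞ f(a, b, d) ⊞ g(d, c, c), a ⊞ a ⊠ b ⊠ c ⊞ d) ⊠ h(g(b ⊞ d ⊞ d, a ⊞ d ⊞ d, b ⊞ b ⊞ d), f(b ⊞ d ⊞ d, a ⊞ c ⊞ d, b ⊞ c ⊞ d), f(a ⊞ a, a ⊠ a ⊠ d ⊠ d, a ⊞ d))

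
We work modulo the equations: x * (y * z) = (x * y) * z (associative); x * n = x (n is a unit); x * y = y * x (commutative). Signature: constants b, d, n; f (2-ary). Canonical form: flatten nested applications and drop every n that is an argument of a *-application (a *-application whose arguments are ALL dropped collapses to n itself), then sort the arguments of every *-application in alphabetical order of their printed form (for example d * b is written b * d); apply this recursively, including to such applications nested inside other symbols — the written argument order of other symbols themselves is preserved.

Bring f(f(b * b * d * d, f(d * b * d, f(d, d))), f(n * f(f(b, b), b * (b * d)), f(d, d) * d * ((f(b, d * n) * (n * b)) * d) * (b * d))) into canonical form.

Focus inside:  f(d, d) * d * ((f(b, d * n) * (n * b)) * d) * (b * d)
Un-nest:  f(d, d) * d * f(b, d * n) * n * b * d * b * d
Simplify inside:  f(b, d * n)  →  f(b, d)
Unit:  drop n
Sort:  b * b * d * d * d * f(b, d) * f(d, d)
Rebuild:  f(f(b * b * d * d, f(b * d * d, f(d, d))), f(f(f(b, b), b * b * d), b * b * d * d * d * f(b, d) * f(d, d)))

Answer: f(f(b * b * d * d, f(b * d * d, f(d, d))), f(f(f(b, b), b * b * d), b * b * d * d * d * f(b, d) * f(d, d)))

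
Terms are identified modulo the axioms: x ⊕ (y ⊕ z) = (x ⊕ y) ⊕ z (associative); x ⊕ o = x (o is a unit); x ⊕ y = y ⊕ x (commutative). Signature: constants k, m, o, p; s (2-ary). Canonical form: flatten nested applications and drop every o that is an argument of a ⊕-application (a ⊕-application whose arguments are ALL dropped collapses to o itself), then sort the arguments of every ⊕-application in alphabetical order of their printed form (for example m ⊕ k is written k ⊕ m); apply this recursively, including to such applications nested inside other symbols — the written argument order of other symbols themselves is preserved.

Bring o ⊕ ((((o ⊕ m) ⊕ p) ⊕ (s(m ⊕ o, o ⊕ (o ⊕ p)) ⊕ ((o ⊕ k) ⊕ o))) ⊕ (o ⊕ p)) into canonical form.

Merge nested applications:  o ⊕ o ⊕ m ⊕ p ⊕ s(m ⊕ o, o ⊕ (o ⊕ p)) ⊕ o ⊕ k ⊕ o ⊕ o ⊕ p
Inside:  s(m ⊕ o, o ⊕ (o ⊕ p))  →  s(m, p)
Units out:  drop o (×5)
Sort:  k ⊕ m ⊕ p ⊕ p ⊕ s(m, p)

Answer: k ⊕ m ⊕ p ⊕ p ⊕ s(m, p)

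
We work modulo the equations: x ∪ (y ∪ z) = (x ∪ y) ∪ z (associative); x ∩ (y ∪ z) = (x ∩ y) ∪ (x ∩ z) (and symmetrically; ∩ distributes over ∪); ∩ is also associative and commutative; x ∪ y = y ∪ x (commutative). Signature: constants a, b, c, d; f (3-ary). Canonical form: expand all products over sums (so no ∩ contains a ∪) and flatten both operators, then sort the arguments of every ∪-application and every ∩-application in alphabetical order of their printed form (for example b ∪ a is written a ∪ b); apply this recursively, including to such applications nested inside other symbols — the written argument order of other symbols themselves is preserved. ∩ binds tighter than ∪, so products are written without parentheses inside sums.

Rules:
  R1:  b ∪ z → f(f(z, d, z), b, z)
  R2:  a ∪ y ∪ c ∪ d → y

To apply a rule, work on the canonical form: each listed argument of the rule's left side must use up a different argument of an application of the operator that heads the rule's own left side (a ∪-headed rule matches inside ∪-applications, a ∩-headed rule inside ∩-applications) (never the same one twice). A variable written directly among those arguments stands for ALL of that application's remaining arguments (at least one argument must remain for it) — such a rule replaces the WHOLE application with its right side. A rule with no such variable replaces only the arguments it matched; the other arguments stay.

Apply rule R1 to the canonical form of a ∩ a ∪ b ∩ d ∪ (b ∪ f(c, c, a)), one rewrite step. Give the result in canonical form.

Canonical form:  a ∩ a ∪ b ∪ b ∩ d ∪ f(c, c, a)
Match R1:  consume b;  z := a ∩ a ∪ b ∩ d ∪ f(c, c, a)
The extension variable absorbs all remaining arguments, so the whole application is rewritten.
New term:  f(f(a ∩ a ∪ b ∩ d ∪ f(c, c, a), d, a ∩ a ∪ b ∩ d ∪ f(c, c, a)), b, a ∩ a ∪ b ∩ d ∪ f(c, c, a))

Answer: f(f(a ∩ a ∪ b ∩ d ∪ f(c, c, a), d, a ∩ a ∪ b ∩ d ∪ f(c, c, a)), b, a ∩ a ∪ b ∩ d ∪ f(c, c, a))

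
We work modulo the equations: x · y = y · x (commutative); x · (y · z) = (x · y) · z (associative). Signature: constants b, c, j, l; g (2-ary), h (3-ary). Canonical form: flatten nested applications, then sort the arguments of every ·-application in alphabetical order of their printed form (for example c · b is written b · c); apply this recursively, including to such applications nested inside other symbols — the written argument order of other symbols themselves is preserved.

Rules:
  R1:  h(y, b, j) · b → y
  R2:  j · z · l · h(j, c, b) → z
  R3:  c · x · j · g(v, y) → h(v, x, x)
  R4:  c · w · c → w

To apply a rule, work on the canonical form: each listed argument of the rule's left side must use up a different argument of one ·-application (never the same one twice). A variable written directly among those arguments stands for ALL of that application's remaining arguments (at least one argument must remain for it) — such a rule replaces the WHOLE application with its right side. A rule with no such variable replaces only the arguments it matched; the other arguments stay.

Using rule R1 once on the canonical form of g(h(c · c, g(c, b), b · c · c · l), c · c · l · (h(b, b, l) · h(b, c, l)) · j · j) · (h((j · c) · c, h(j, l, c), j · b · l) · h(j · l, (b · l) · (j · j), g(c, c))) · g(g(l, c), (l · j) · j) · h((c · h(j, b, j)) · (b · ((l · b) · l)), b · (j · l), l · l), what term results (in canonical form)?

Canonical form:  g(g(l, c), j · j · l) · g(h(c · c, g(c, b), b · c · c · l), c · c · h(b, b, l) · h(b, c, l) · j · j · l) · h(b · b · c · h(j, b, j) · l · l, b · j · l, l · l) · h(c · c · j, h(j, l, c), b · j · l) · h(j · l, b · j · j · l, g(c, c))
R1 matches:  uses b, h(j, b, j);  y := j
Result:  g(g(l, c), j · j · l) · g(h(c · c, g(c, b), b · c · c · l), c · c · h(b, b, l) · h(b, c, l) · j · j · l) · h(b · c · j · l · l, b · j · l, l · l) · h(c · c · j, h(j, l, c), b · j · l) · h(j · l, b · j · j · l, g(c, c))

Answer: g(g(l, c), j · j · l) · g(h(c · c, g(c, b), b · c · c · l), c · c · h(b, b, l) · h(b, c, l) · j · j · l) · h(b · c · j · l · l, b · j · l, l · l) · h(c · c · j, h(j, l, c), b · j · l) · h(j · l, b · j · j · l, g(c, c))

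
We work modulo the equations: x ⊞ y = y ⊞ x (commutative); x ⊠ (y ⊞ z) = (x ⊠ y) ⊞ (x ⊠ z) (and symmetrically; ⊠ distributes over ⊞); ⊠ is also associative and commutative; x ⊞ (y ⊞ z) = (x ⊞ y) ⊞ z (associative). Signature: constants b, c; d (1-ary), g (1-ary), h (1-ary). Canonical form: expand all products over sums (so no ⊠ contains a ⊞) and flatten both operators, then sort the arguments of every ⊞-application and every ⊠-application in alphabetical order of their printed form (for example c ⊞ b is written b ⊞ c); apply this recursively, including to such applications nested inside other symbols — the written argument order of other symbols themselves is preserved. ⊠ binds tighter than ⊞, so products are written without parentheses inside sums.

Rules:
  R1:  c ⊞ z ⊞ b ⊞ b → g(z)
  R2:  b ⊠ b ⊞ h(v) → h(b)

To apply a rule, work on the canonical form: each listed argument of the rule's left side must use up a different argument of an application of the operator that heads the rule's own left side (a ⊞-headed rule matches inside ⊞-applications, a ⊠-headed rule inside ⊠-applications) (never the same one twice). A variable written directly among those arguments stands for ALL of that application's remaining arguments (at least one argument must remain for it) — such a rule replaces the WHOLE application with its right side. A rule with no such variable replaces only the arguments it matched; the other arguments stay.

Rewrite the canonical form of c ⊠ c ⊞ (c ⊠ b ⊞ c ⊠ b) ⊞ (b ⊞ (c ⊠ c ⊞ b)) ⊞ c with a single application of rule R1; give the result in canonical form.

Canonical form:  b ⊞ b ⊞ b ⊠ c ⊞ b ⊠ c ⊞ c ⊞ c ⊠ c ⊞ c ⊠ c
R1 matches:  uses b, b, c;  z := b ⊠ c ⊞ b ⊠ c ⊞ c ⊠ c ⊞ c ⊠ c
Every leftover argument binds to the variable; the entire application is replaced.
Giving:  g(b ⊠ c ⊞ b ⊠ c ⊞ c ⊠ c ⊞ c ⊠ c)

Answer: g(b ⊠ c ⊞ b ⊠ c ⊞ c ⊠ c ⊞ c ⊠ c)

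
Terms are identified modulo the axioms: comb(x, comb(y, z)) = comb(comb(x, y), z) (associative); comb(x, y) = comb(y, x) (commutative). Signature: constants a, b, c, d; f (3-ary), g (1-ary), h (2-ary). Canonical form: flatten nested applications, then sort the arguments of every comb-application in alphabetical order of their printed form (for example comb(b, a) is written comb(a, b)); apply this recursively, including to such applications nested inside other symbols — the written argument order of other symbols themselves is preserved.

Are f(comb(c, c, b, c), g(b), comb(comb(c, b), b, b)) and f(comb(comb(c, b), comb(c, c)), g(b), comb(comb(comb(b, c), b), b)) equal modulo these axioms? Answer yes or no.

Answer: yes — both canonical forms are f(comb(b, c, c, c), g(b), comb(b, b, b, c))

Derivation:
Left:  f(comb(c, c, b, c), g(b), comb(comb(c, b), b, b))
  Work inside:  comb(comb(c, b), b, b)
  Flatten:  comb(c, b, b, b)
  Sort:  comb(b, b, b, c)
  Reassemble:  f(comb(b, c, c, c), g(b), comb(b, b, b, c))
Right:  f(comb(comb(c, b), comb(c, c)), g(b), comb(comb(comb(b, c), b), b))
  Focus inside:  comb(comb(comb(b, c), b), b)
  Flatten:  comb(b, c, b, b)
  Sort:  comb(b, b, b, c)
  Put back:  f(comb(b, c, c, c), g(b), comb(b, b, b, c))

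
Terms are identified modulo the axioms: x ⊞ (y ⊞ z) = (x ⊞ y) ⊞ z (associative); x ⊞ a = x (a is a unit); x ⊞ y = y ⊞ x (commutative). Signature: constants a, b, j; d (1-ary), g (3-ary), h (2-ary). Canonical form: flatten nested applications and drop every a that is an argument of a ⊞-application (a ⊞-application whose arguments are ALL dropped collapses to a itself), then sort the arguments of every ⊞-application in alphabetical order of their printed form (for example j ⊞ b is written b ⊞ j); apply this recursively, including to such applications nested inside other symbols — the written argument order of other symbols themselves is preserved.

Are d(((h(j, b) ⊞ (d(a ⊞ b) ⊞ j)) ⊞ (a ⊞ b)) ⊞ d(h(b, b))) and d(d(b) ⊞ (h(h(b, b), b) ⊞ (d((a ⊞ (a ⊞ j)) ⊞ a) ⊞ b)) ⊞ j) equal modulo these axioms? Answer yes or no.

Left:  d(((h(j, b) ⊞ (d(a ⊞ b) ⊞ j)) ⊞ (a ⊞ b)) ⊞ d(h(b, b)))
  Work inside:  ((h(j, b) ⊞ (d(a ⊞ b) ⊞ j)) ⊞ (a ⊞ b)) ⊞ d(h(b, b))
  Merge nested applications:  h(j, b) ⊞ d(a ⊞ b) ⊞ j ⊞ a ⊞ b ⊞ d(h(b, b))
  Simplify inside:  d(a ⊞ b)  →  d(b)
  Unit:  drop a
  Sort:  b ⊞ d(b) ⊞ d(h(b, b)) ⊞ h(j, b) ⊞ j
  Reassemble:  d(b ⊞ d(b) ⊞ d(h(b, b)) ⊞ h(j, b) ⊞ j)
Right:  d(d(b) ⊞ (h(h(b, b), b) ⊞ (d((a ⊞ (a ⊞ j)) ⊞ a) ⊞ b)) ⊞ j)
  Focus inside:  d(b) ⊞ (h(h(b, b), b) ⊞ (d((a ⊞ (a ⊞ j)) ⊞ a) ⊞ b)) ⊞ j
  Flatten:  d(b) ⊞ h(h(b, b), b) ⊞ d((a ⊞ (a ⊞ j)) ⊞ a) ⊞ b ⊞ j
  Inside:  d((a ⊞ (a ⊞ j)) ⊞ a)  →  d(j)
  Sort arguments:  b ⊞ d(b) ⊞ d(j) ⊞ h(h(b, b), b) ⊞ j
  Rebuild:  d(b ⊞ d(b) ⊞ d(j) ⊞ h(h(b, b), b) ⊞ j)

Answer: no — d(b ⊞ d(b) ⊞ d(h(b, b)) ⊞ h(j, b) ⊞ j) vs d(b ⊞ d(b) ⊞ d(j) ⊞ h(h(b, b), b) ⊞ j)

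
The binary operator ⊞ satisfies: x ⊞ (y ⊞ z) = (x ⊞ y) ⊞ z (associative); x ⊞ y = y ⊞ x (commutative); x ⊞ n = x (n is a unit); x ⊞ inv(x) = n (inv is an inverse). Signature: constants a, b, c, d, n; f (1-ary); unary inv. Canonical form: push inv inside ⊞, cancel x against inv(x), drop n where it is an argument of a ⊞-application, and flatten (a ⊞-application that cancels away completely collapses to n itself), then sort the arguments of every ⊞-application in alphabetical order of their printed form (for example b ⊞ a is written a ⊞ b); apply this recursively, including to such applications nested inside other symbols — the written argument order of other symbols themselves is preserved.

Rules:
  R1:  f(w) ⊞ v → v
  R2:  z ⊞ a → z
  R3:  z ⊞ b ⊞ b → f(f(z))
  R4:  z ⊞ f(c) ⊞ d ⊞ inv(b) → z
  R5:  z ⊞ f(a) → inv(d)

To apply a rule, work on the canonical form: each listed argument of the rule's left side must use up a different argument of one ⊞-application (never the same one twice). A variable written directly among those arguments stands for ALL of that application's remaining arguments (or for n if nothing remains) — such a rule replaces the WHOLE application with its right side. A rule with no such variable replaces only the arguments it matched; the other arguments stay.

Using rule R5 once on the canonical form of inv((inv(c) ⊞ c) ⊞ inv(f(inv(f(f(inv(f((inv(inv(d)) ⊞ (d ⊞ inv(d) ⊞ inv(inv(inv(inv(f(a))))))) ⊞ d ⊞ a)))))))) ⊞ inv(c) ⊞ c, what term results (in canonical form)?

Canonical form:  f(inv(f(f(inv(f(a ⊞ d ⊞ d ⊞ f(a)))))))
Match R5:  consume f(a);  z := a ⊞ d ⊞ d
The variable takes the whole remainder — replace the entire application.
Result:  f(inv(f(f(inv(f(inv(d)))))))

Answer: f(inv(f(f(inv(f(inv(d)))))))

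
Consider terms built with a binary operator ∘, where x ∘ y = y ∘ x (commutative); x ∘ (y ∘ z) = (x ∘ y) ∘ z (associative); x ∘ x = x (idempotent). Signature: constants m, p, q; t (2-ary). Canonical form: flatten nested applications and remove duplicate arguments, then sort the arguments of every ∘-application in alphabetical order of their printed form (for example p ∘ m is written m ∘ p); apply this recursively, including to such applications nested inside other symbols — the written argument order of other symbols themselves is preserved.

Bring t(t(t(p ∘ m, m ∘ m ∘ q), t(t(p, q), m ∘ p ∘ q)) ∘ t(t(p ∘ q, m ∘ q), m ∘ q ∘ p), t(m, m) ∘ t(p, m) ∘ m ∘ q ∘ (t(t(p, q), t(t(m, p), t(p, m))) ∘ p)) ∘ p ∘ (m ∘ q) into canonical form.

Un-nest:  t(t(t(p ∘ m, m ∘ m ∘ q), t(t(p, q), m ∘ p ∘ q)) ∘ t(t(p ∘ q, m ∘ q), m ∘ q ∘ p), t(m, m) ∘ t(p, m) ∘ m ∘ q ∘ (t(t(p, q), t(t(m, p), t(p, m))) ∘ p)) ∘ p ∘ m ∘ q
Canonicalize subterm:  t(t(t(p ∘ m, m ∘ m ∘ q), t(t(p, q), m ∘ p ∘ q)) ∘ t(t(p ∘ q, m ∘ q), m ∘ q ∘ p), t(m, m) ∘ t(p, m) ∘ m ∘ q ∘ (t(t(p, q), t(t(m, p), t(p, m))) ∘ p))  →  t(t(t(m ∘ p, m ∘ q), t(t(p, q), m ∘ p ∘ q)) ∘ t(t(p ∘ q, m ∘ q), m ∘ p ∘ q), m ∘ p ∘ q ∘ t(m, m) ∘ t(p, m) ∘ t(t(p, q), t(t(m, p), t(p, m))))
Order the arguments:  m ∘ p ∘ q ∘ t(t(t(m ∘ p, m ∘ q), t(t(p, q), m ∘ p ∘ q)) ∘ t(t(p ∘ q, m ∘ q), m ∘ p ∘ q), m ∘ p ∘ q ∘ t(m, m) ∘ t(p, m) ∘ t(t(p, q), t(t(m, p), t(p, m))))

Answer: m ∘ p ∘ q ∘ t(t(t(m ∘ p, m ∘ q), t(t(p, q), m ∘ p ∘ q)) ∘ t(t(p ∘ q, m ∘ q), m ∘ p ∘ q), m ∘ p ∘ q ∘ t(m, m) ∘ t(p, m) ∘ t(t(p, q), t(t(m, p), t(p, m))))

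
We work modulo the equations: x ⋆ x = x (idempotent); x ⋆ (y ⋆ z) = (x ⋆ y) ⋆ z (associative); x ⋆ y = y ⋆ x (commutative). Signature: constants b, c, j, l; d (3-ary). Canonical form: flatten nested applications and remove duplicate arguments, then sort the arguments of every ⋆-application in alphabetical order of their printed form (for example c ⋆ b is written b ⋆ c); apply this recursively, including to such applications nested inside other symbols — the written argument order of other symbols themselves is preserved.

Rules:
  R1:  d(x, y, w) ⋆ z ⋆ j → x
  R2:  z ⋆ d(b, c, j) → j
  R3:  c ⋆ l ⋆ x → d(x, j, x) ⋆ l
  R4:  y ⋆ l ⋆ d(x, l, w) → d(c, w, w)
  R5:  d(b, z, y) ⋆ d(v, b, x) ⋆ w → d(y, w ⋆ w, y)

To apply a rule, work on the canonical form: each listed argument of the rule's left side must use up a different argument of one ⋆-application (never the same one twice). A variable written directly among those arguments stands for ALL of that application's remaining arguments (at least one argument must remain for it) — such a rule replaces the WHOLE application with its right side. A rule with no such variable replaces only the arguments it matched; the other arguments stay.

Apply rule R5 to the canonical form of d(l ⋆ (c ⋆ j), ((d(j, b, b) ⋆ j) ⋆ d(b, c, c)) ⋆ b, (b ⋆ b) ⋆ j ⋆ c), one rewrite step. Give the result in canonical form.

Answer: d(c ⋆ j ⋆ l, d(c, b ⋆ j, c), b ⋆ c ⋆ j)

Derivation:
Canonical form:  d(c ⋆ j ⋆ l, b ⋆ d(b, c, c) ⋆ d(j, b, b) ⋆ j, b ⋆ c ⋆ j)
Apply R5:  consuming d(b, c, c), d(j, b, b);  v := j, w := b ⋆ j, x := b, y := c, z := c
Every leftover argument binds to the variable; the entire application is replaced.
Result:  d(c ⋆ j ⋆ l, d(c, b ⋆ j, c), b ⋆ c ⋆ j)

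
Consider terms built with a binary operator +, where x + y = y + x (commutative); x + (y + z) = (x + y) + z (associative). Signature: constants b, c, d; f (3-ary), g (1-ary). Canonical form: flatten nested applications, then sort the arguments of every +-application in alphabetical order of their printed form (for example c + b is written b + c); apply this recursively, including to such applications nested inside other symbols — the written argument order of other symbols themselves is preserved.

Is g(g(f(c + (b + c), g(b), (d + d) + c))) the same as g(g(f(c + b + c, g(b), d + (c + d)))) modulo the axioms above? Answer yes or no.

Left:  g(g(f(c + (b + c), g(b), (d + d) + c)))
  Work inside:  (d + d) + c
  Un-nest:  d + d + c
  Sort arguments:  c + d + d
  Reassemble:  g(g(f(b + c + c, g(b), c + d + d)))
Right:  g(g(f(c + b + c, g(b), d + (c + d))))
  Work inside:  d + (c + d)
  Un-nest:  d + c + d
  Sort arguments:  c + d + d
  Rebuild:  g(g(f(b + c + c, g(b), c + d + d)))

Answer: yes — both canonical forms are g(g(f(b + c + c, g(b), c + d + d)))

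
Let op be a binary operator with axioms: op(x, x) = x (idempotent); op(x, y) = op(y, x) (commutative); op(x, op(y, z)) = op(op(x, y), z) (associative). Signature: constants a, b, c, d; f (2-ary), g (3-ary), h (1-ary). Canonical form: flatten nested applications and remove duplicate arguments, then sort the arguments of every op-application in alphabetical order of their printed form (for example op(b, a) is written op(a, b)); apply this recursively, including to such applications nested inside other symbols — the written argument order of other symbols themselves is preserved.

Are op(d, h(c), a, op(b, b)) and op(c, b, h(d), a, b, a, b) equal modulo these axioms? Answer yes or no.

Answer: no — op(a, b, d, h(c)) vs op(a, b, c, h(d))

Derivation:
Left:  op(d, h(c), a, op(b, b))
  Merge nested applications:  op(d, h(c), a, b, b)
  Drop duplicates:  drop duplicate b
  Sort arguments:  op(a, b, d, h(c))
Right:  op(c, b, h(d), a, b, a, b)
  Drop duplicates:  drop duplicate b, a, b
  Sort arguments:  op(a, b, c, h(d))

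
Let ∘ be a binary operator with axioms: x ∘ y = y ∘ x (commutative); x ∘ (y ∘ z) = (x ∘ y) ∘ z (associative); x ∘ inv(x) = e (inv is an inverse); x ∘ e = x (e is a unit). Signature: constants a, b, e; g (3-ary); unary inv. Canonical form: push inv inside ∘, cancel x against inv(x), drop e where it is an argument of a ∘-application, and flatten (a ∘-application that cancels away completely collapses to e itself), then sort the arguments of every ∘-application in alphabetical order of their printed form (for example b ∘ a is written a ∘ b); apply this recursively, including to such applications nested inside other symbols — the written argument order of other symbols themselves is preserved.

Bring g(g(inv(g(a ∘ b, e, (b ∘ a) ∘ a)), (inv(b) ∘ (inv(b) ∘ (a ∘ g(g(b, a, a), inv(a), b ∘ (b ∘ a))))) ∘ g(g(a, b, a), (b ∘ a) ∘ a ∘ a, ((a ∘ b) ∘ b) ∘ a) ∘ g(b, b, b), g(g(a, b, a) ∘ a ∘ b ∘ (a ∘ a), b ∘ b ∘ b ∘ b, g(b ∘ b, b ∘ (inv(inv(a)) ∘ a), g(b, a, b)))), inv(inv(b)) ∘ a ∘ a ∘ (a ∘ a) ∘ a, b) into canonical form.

Work inside:  (inv(b) ∘ (inv(b) ∘ (a ∘ g(g(b, a, a), inv(a), b ∘ (b ∘ a))))) ∘ g(g(a, b, a), (b ∘ a) ∘ a ∘ a, ((a ∘ b) ∘ b) ∘ a) ∘ g(b, b, b)
Combine occurrences:  inv(b) ∘ inv(b) ∘ a ∘ g(g(b, a, a), inv(a), a ∘ b ∘ b) ∘ g(g(a, b, a), a ∘ a ∘ a ∘ b, a ∘ a ∘ b ∘ b) ∘ g(b, b, b)
Order the arguments:  a ∘ g(b, b, b) ∘ g(g(a, b, a), a ∘ a ∘ a ∘ b, a ∘ a ∘ b ∘ b) ∘ g(g(b, a, a), inv(a), a ∘ b ∘ b) ∘ inv(b) ∘ inv(b)
Rebuild:  g(g(inv(g(a ∘ b, e, a ∘ a ∘ b)), a ∘ g(b, b, b) ∘ g(g(a, b, a), a ∘ a ∘ a ∘ b, a ∘ a ∘ b ∘ b) ∘ g(g(b, a, a), inv(a), a ∘ b ∘ b) ∘ inv(b) ∘ inv(b), g(a ∘ a ∘ a ∘ b ∘ g(a, b, a), b ∘ b ∘ b ∘ b, g(b ∘ b, a ∘ a ∘ b, g(b, a, b)))), a ∘ a ∘ a ∘ a ∘ a ∘ b, b)

Answer: g(g(inv(g(a ∘ b, e, a ∘ a ∘ b)), a ∘ g(b, b, b) ∘ g(g(a, b, a), a ∘ a ∘ a ∘ b, a ∘ a ∘ b ∘ b) ∘ g(g(b, a, a), inv(a), a ∘ b ∘ b) ∘ inv(b) ∘ inv(b), g(a ∘ a ∘ a ∘ b ∘ g(a, b, a), b ∘ b ∘ b ∘ b, g(b ∘ b, a ∘ a ∘ b, g(b, a, b)))), a ∘ a ∘ a ∘ a ∘ a ∘ b, b)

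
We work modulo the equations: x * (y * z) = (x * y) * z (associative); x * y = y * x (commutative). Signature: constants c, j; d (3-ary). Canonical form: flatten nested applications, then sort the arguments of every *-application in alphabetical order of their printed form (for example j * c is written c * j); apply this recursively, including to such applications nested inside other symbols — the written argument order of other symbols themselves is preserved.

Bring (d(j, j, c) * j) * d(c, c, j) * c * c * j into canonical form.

Answer: c * c * d(c, c, j) * d(j, j, c) * j * j

Derivation:
Merge nested applications:  d(j, j, c) * j * d(c, c, j) * c * c * j
Sort:  c * c * d(c, c, j) * d(j, j, c) * j * j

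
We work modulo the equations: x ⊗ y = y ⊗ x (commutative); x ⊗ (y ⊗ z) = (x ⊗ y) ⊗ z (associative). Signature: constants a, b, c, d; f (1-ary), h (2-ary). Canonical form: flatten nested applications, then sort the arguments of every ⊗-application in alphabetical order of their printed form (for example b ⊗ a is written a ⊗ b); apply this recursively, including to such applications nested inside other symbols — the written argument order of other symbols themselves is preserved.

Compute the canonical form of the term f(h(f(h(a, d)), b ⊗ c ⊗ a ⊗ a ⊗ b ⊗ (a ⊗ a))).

Answer: f(h(f(h(a, d)), a ⊗ a ⊗ a ⊗ a ⊗ b ⊗ b ⊗ c))

Derivation:
Descend into:  b ⊗ c ⊗ a ⊗ a ⊗ b ⊗ (a ⊗ a)
Merge nested applications:  b ⊗ c ⊗ a ⊗ a ⊗ b ⊗ a ⊗ a
Sort:  a ⊗ a ⊗ a ⊗ a ⊗ b ⊗ b ⊗ c
Rebuild:  f(h(f(h(a, d)), a ⊗ a ⊗ a ⊗ a ⊗ b ⊗ b ⊗ c))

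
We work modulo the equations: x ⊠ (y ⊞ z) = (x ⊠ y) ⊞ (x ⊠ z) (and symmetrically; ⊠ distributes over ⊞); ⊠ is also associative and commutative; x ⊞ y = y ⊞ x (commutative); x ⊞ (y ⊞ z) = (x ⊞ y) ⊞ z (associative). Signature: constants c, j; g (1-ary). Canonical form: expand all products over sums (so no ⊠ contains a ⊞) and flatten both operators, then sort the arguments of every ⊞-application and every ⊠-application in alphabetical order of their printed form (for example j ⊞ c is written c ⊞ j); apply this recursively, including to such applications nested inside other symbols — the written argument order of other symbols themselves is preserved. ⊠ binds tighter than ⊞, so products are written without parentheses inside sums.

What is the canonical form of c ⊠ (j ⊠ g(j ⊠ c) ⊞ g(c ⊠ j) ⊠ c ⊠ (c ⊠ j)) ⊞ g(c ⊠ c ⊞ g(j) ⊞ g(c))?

Answer: c ⊠ c ⊠ c ⊠ g(c ⊠ j) ⊠ j ⊞ c ⊠ g(c ⊠ j) ⊠ j ⊞ g(c ⊠ c ⊞ g(c) ⊞ g(j))

Derivation:
Distribute:  c ⊠ g(c ⊠ j) ⊠ j ⊞ c ⊠ c ⊠ c ⊠ g(c ⊠ j) ⊠ j ⊞ g(c ⊠ c ⊞ g(c) ⊞ g(j))
Sort:  c ⊠ c ⊠ c ⊠ g(c ⊠ j) ⊠ j ⊞ c ⊠ g(c ⊠ j) ⊠ j ⊞ g(c ⊠ c ⊞ g(c) ⊞ g(j))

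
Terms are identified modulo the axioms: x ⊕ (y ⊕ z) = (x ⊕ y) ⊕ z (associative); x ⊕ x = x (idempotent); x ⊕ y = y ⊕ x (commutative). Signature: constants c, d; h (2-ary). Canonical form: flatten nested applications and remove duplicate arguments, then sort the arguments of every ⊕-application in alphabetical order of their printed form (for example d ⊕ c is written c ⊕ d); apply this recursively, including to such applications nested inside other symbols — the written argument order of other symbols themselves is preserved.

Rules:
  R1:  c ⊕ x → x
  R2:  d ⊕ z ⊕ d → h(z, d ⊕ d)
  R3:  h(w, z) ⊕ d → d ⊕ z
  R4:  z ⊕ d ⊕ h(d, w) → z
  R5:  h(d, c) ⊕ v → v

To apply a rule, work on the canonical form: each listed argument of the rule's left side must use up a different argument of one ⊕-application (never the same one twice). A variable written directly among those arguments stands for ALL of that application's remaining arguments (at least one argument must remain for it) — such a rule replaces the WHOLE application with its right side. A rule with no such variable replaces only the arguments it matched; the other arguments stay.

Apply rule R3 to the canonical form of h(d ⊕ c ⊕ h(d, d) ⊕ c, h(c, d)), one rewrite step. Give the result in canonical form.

Canonical form:  h(c ⊕ d ⊕ h(d, d), h(c, d))
Match R3:  consume d, h(d, d);  w := d, z := d
Giving:  h(c ⊕ d, h(c, d))

Answer: h(c ⊕ d, h(c, d))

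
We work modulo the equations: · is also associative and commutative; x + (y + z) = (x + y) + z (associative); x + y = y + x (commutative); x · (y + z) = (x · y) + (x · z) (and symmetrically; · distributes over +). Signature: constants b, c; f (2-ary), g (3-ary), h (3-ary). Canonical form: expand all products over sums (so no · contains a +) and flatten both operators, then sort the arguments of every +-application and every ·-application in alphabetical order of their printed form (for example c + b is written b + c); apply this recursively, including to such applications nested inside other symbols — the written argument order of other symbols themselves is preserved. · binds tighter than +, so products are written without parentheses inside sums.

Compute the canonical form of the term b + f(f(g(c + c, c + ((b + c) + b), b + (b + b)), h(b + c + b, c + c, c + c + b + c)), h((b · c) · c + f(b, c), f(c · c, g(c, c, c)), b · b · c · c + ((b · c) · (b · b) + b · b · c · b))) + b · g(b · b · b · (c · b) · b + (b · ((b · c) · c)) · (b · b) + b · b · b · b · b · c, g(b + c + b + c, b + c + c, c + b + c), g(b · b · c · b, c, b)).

Answer: b + b · g(b · b · b · b · b · c + b · b · b · b · b · c + b · b · b · b · c · c, g(b + b + c + c, b + c + c, b + c + c), g(b · b · b · c, c, b)) + f(f(g(c + c, b + b + c + c, b + b + b), h(b + b + c, c + c, b + c + c + c)), h(b · c · c + f(b, c), f(c · c, g(c, c, c)), b · b · b · c + b · b · b · c + b · b · c · c))

Derivation:
Un-nest:  b + f(f(g(c + c, b + b + c + c, b + b + b), h(b + b + c, c + c, b + c + c + c)), h(b · c · c + f(b, c), f(c · c, g(c, c, c)), b · b · b · c + b · b · b · c + b · b · c · c)) + b · g(b · b · b · b · b · c + b · b · b · b · b · c + b · b · b · b · c · c, g(b + b + c + c, b + c + c, b + c + c), g(b · b · b · c, c, b))
Sort:  b + b · g(b · b · b · b · b · c + b · b · b · b · b · c + b · b · b · b · c · c, g(b + b + c + c, b + c + c, b + c + c), g(b · b · b · c, c, b)) + f(f(g(c + c, b + b + c + c, b + b + b), h(b + b + c, c + c, b + c + c + c)), h(b · c · c + f(b, c), f(c · c, g(c, c, c)), b · b · b · c + b · b · b · c + b · b · c · c))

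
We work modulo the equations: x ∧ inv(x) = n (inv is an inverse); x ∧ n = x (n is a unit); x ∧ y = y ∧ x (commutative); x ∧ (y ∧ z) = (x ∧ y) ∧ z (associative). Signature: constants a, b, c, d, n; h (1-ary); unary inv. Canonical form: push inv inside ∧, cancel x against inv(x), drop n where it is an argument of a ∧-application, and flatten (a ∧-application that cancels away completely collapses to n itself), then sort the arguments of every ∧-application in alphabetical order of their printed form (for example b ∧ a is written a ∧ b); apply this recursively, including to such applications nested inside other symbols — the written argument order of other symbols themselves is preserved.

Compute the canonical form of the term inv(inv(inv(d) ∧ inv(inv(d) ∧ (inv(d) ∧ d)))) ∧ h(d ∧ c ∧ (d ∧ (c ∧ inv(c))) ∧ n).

Push inv inside:  distribute inv over ∧ and collapse double inv
Cancel inverse pairs:  d cancels
Combine occurrences:  h(c ∧ d ∧ d)

Answer: h(c ∧ d ∧ d)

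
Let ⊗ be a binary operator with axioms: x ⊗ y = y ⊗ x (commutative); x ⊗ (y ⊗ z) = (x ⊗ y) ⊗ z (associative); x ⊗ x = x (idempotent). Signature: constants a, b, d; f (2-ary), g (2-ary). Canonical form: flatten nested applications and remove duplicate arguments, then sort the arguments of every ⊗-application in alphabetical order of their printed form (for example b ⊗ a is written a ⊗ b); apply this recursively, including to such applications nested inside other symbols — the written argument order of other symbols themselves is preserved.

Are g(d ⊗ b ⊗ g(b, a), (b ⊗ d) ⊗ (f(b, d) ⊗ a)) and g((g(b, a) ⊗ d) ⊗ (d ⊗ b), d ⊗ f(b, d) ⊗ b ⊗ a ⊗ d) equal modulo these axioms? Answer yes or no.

Left:  g(d ⊗ b ⊗ g(b, a), (b ⊗ d) ⊗ (f(b, d) ⊗ a))
  Descend into:  (b ⊗ d) ⊗ (f(b, d) ⊗ a)
  Merge nested applications:  b ⊗ d ⊗ f(b, d) ⊗ a
  Order the arguments:  a ⊗ b ⊗ d ⊗ f(b, d)
  Rebuild:  g(b ⊗ d ⊗ g(b, a), a ⊗ b ⊗ d ⊗ f(b, d))
Right:  g((g(b, a) ⊗ d) ⊗ (d ⊗ b), d ⊗ f(b, d) ⊗ b ⊗ a ⊗ d)
  Focus inside:  (g(b, a) ⊗ d) ⊗ (d ⊗ b)
  Flatten:  g(b, a) ⊗ d ⊗ d ⊗ b
  Idempotence:  drop duplicate d
  Sort:  b ⊗ d ⊗ g(b, a)
  Rebuild:  g(b ⊗ d ⊗ g(b, a), a ⊗ b ⊗ d ⊗ f(b, d))

Answer: yes — both canonical forms are g(b ⊗ d ⊗ g(b, a), a ⊗ b ⊗ d ⊗ f(b, d))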